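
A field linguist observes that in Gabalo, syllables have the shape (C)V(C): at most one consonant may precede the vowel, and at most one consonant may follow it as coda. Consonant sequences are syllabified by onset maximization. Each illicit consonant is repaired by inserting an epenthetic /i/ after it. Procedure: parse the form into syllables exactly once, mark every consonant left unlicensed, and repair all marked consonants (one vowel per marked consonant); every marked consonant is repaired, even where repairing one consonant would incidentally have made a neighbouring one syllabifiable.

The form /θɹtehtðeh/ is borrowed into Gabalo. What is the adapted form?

θiɹitehtiðeh

Syllabifying with onset maximization leaves /θ/, /ɹ/, /t/ stranded (at most one coda consonant is licensed; onsets are limited to one consonant).
Each unlicensed consonant becomes the onset of a new syllable: /θ/ → /θi/, /ɹ/ → /ɹi/, /t/ → /ti/.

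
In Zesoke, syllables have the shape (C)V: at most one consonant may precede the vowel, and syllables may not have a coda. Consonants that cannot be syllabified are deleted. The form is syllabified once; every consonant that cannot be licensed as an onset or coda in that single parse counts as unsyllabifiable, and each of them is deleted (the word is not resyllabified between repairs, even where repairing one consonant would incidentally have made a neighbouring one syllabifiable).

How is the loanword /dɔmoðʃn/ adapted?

dɔmo

The consonants /ð/, /ʃ/, /n/ cannot be parsed into a legal (C)V syllable (no codas are permitted; onsets are limited to one consonant).
Deleting the stranded consonants removes /ð/, /ʃ/, /n/.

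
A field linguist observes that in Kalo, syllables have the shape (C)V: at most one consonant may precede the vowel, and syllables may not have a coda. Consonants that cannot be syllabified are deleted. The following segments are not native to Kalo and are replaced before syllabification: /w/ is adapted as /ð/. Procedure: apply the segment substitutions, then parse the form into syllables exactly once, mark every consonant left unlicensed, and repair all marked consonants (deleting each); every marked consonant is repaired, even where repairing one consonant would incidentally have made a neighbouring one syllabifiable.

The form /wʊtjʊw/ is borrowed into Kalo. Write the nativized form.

Substitution: /w/ → /ð/, giving /ðʊtjʊð/.
The consonants /t/, /ð/ cannot be parsed into a legal (C)V syllable (no codas are permitted; onsets are limited to one consonant).
Deleting the stranded consonants removes /t/, /ð/.

ðʊjʊ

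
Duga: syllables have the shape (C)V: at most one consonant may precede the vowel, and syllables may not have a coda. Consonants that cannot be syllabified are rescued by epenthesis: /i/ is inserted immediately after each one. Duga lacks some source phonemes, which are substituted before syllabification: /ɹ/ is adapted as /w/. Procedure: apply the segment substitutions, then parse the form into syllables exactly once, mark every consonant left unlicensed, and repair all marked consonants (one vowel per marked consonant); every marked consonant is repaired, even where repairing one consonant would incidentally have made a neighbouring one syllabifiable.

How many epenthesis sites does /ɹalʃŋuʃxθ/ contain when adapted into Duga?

5

After substitution the input is /walʃŋuʃxθ/.
The unsyllabifiable consonants are /l/, /ʃ/, /ʃ/, /x/, /θ/; each receives one epenthetic vowel.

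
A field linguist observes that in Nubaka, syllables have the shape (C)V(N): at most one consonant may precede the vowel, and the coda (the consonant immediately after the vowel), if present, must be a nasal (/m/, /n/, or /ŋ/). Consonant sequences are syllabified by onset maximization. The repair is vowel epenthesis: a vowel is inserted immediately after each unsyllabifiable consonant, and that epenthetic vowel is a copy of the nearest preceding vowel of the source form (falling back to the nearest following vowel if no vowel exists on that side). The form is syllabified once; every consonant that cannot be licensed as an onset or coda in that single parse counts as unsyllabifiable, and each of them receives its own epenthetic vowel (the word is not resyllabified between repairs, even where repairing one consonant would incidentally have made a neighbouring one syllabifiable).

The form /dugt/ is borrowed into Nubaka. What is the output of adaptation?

dugutu

Under (C)V(N), the unsyllabifiable consonants are /g/, /t/ (only a nasal (/m/, /n/, or /ŋ/) is licensed in coda position; onsets are limited to one consonant).
Each unlicensed consonant becomes the onset of a new syllable: /g/ → /gu/, /t/ → /tu/.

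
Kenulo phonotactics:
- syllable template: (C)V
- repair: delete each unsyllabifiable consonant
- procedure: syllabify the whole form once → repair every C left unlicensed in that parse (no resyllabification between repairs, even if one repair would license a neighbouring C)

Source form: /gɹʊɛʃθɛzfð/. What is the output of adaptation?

ɹʊɛθɛ

Under (C)V, the unsyllabifiable consonants are /g/, /ʃ/, /z/, /f/, /ð/ (no codas are permitted; onsets are limited to one consonant).
Deletion applies to /g/, /ʃ/, /z/, /f/, /ð/.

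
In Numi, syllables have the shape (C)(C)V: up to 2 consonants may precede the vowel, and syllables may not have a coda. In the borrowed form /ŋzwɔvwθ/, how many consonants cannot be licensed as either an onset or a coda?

Syllabifying with onset maximization leaves /ŋ/, /v/, /w/, /θ/ stranded (no codas are permitted; onsets may contain at most 2 consonants).

4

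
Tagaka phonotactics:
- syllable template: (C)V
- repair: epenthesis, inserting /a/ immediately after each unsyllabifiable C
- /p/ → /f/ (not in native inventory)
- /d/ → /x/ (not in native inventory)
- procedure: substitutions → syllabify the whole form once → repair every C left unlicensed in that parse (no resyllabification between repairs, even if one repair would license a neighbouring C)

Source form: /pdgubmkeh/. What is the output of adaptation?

Substitution: /p/ → /f/, /d/ → /x/, giving /fxgubmkeh/.
Under (C)V, the unsyllabifiable consonants are /f/, /x/, /b/, /m/, /h/ (no codas are permitted; onsets are limited to one consonant).
Epenthesis after each stranded consonant: /f/ → /fa/, /x/ → /xa/, /b/ → /ba/, /m/ → /ma/, /h/ → /ha/.

faxagubamakeha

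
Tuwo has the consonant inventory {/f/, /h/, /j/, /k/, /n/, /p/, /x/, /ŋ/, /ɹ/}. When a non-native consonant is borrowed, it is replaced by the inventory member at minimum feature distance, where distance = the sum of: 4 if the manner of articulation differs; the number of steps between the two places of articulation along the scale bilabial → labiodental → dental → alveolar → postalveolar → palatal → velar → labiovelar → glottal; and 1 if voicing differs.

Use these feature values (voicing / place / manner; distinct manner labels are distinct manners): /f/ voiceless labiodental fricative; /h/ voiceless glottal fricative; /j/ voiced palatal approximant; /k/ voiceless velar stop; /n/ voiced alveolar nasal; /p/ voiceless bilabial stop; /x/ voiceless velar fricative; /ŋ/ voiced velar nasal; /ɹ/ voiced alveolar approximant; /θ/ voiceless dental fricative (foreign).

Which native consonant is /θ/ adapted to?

f

/f/ is closest: same manner (fricative), place distance 1 (dental→labiodental), same voicing; total 1. Next closest is /x/ at distance 4.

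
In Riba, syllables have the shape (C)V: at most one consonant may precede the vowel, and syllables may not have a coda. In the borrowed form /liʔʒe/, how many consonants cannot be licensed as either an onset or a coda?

Syllabifying with onset maximization leaves /ʔ/ stranded (no codas are permitted; onsets are limited to one consonant).

1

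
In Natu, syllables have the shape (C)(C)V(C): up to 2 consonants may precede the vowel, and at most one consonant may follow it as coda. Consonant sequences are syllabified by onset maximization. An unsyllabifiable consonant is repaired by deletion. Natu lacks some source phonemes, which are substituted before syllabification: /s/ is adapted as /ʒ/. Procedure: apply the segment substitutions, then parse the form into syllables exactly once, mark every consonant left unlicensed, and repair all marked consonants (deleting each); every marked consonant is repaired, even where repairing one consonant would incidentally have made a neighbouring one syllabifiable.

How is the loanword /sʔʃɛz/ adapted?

ʔʃɛz

Substitution: /s/ → /ʒ/, giving /ʒʔʃɛz/.
Under (C)(C)V(C), the unsyllabifiable consonants are /ʒ/ (at most one coda consonant is licensed; onsets may contain at most 2 consonants).
Deleting the stranded consonants removes /ʒ/.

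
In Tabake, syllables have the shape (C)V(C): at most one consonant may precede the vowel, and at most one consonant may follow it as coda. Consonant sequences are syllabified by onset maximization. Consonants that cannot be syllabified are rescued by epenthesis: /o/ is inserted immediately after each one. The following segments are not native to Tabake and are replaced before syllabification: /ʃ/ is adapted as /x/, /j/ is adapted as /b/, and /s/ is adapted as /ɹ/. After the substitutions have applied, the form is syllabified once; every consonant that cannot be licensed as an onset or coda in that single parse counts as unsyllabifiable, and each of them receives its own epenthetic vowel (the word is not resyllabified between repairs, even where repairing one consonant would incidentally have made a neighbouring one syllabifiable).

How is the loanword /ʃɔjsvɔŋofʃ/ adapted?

xɔbɹovɔŋofxo

Substitution: /ʃ/ → /x/, /j/ → /b/, /s/ → /ɹ/, giving /xɔbɹvɔŋofx/.
Under (C)V(C), the unsyllabifiable consonants are /ɹ/, /x/ (at most one coda consonant is licensed; onsets are limited to one consonant).
Each unlicensed consonant becomes the onset of a new syllable: /ɹ/ → /ɹo/, /x/ → /xo/.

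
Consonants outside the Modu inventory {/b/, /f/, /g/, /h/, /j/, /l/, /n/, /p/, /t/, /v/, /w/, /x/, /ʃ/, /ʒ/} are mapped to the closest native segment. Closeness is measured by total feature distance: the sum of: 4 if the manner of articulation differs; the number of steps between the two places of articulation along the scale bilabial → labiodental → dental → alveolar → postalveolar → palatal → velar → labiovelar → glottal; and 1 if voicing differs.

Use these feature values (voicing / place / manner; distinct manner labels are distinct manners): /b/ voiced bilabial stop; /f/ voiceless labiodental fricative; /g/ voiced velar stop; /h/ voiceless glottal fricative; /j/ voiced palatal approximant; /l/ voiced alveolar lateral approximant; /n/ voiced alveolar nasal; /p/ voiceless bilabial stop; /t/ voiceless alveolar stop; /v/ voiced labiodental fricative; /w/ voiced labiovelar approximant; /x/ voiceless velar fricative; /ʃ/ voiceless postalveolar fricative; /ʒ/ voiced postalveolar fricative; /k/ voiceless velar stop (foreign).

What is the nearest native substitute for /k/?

g

/g/ is closest: same manner (stop), place distance 0 (velar→velar), voicing differs (+1); total 1. Next closest is /t/ at distance 3.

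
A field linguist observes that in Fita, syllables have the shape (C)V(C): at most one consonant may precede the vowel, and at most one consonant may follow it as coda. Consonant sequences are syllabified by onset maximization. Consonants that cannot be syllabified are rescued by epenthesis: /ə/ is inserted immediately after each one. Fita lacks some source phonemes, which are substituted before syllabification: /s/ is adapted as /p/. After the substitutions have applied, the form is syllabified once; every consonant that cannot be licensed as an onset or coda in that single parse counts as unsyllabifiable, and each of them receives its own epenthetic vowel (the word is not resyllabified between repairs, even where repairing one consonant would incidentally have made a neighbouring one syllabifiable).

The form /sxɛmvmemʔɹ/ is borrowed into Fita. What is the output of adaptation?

pəxɛmvəmemʔəɹə

Substitution: /s/ → /p/, giving /pxɛmvmemʔɹ/.
Syllabifying with onset maximization leaves /p/, /v/, /ʔ/, /ɹ/ stranded (at most one coda consonant is licensed; onsets are limited to one consonant).
Inserting the epenthetic vowel yields /p/ → /pə/, /v/ → /və/, /ʔ/ → /ʔə/, /ɹ/ → /ɹə/.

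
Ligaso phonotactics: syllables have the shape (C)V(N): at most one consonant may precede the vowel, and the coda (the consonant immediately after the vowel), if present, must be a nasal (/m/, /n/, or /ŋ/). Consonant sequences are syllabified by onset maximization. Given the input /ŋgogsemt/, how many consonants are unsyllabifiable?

3

Under (C)V(N), the unsyllabifiable consonants are /ŋ/, /g/, /t/ (only a nasal (/m/, /n/, or /ŋ/) is licensed in coda position; onsets are limited to one consonant).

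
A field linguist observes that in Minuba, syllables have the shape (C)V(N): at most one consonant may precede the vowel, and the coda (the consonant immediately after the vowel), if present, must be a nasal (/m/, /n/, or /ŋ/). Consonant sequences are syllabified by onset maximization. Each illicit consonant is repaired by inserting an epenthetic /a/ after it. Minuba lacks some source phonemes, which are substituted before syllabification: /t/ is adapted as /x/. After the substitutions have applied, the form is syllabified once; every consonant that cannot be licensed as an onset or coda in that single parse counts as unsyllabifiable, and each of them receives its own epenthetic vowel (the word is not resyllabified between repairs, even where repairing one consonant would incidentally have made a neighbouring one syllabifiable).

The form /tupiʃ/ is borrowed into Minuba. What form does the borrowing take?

Substitution: /t/ → /x/, giving /xupiʃ/.
Syllabifying with onset maximization leaves /ʃ/ stranded (only a nasal (/m/, /n/, or /ŋ/) is licensed in coda position; onsets are limited to one consonant).
Inserting the epenthetic vowel yields /ʃ/ → /ʃa/.

xupiʃa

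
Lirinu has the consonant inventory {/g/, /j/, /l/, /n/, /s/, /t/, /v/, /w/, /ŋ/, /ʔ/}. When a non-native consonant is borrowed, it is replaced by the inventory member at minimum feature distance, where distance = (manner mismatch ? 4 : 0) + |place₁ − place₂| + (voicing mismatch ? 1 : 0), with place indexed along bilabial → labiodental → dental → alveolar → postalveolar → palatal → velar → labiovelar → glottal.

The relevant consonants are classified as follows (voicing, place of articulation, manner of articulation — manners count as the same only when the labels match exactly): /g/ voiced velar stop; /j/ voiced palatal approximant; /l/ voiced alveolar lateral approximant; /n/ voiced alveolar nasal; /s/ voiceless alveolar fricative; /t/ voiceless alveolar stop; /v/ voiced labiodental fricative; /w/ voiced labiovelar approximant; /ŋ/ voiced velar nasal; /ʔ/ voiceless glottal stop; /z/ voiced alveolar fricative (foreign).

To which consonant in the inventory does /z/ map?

s

/s/ is closest: same manner (fricative), place distance 0 (alveolar→alveolar), voicing differs (+1); total 1. Next closest is /v/ at distance 2.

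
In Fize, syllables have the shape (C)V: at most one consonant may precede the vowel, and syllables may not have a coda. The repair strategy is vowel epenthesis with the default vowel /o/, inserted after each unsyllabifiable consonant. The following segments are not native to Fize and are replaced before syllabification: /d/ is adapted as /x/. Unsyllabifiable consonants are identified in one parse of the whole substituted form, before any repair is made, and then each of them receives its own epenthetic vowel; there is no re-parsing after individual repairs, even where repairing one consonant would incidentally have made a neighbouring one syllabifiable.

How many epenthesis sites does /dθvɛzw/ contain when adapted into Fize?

4

After substitution the input is /xθvɛzw/.
The unsyllabifiable consonants are /x/, /θ/, /z/, /w/; each receives one epenthetic vowel.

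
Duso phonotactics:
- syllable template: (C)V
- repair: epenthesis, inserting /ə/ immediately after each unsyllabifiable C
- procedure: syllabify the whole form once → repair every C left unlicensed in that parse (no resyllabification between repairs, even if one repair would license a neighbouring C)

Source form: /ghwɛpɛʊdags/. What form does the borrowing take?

gəhəwɛpɛʊdagəsə

The consonants /g/, /h/, /g/, /s/ cannot be parsed into a legal (C)V syllable (no codas are permitted; onsets are limited to one consonant).
Each unlicensed consonant becomes the onset of a new syllable: /g/ → /gə/, /h/ → /hə/, /g/ → /gə/, /s/ → /sə/.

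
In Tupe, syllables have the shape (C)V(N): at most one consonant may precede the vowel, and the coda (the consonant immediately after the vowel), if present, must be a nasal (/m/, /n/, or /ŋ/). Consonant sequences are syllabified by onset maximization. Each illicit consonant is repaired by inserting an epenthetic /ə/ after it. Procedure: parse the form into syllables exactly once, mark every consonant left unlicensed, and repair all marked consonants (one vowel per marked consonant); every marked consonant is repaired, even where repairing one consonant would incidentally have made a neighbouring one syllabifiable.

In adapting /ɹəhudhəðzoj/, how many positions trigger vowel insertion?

3

The unsyllabifiable consonants are /d/, /ð/, /j/; each receives one epenthetic vowel.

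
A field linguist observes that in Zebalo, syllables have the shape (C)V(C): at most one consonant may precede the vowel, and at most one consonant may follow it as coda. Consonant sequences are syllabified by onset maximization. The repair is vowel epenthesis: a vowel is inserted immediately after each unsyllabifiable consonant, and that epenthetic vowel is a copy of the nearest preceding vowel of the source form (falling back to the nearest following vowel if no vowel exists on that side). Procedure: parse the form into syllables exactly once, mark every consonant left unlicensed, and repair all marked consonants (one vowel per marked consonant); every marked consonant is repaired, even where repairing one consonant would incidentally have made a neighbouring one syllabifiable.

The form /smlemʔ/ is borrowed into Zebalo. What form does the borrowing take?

Under (C)V(C), the unsyllabifiable consonants are /s/, /m/, /ʔ/ (at most one coda consonant is licensed; onsets are limited to one consonant).
Each unlicensed consonant becomes the onset of a new syllable: /s/ → /se/, /m/ → /me/, /ʔ/ → /ʔe/.

semelemʔe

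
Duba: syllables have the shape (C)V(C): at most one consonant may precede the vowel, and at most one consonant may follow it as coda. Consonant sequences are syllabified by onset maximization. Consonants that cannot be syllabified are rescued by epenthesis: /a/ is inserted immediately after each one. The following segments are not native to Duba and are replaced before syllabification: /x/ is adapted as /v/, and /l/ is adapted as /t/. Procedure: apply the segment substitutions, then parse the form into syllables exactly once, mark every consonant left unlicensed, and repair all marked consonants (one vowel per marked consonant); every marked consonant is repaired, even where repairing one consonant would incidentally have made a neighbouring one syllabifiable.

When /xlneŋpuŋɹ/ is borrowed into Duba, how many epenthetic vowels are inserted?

After substitution the input is /vtneŋpuŋɹ/.
The unsyllabifiable consonants are /v/, /t/, /ɹ/; each receives one epenthetic vowel.

3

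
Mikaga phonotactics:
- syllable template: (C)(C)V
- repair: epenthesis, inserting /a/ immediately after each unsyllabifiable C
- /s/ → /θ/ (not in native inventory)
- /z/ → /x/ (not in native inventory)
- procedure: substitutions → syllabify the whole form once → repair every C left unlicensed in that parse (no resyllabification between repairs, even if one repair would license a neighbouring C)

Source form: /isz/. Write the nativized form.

iθaxa

Substitution: /s/ → /θ/, /z/ → /x/, giving /iθx/.
Syllabifying with onset maximization leaves /θ/, /x/ stranded (no codas are permitted; onsets may contain at most 2 consonants).
Epenthesis after each stranded consonant: /θ/ → /θa/, /x/ → /xa/.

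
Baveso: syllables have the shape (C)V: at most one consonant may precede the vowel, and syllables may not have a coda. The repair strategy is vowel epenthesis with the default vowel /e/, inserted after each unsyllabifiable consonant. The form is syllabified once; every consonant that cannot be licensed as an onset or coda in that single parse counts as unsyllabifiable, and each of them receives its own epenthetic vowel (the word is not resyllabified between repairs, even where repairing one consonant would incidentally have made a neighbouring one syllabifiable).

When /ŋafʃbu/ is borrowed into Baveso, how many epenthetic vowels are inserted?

2

The unsyllabifiable consonants are /f/, /ʃ/; each receives one epenthetic vowel.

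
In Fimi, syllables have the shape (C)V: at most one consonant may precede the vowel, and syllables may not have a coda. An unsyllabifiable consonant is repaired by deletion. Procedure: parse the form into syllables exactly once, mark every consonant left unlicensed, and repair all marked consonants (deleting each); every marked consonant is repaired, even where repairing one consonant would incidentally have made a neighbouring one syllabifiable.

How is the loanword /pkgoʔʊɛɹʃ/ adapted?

goʔʊɛ

The consonants /p/, /k/, /ɹ/, /ʃ/ cannot be parsed into a legal (C)V syllable (no codas are permitted; onsets are limited to one consonant).
Deletion applies to /p/, /k/, /ɹ/, /ʃ/.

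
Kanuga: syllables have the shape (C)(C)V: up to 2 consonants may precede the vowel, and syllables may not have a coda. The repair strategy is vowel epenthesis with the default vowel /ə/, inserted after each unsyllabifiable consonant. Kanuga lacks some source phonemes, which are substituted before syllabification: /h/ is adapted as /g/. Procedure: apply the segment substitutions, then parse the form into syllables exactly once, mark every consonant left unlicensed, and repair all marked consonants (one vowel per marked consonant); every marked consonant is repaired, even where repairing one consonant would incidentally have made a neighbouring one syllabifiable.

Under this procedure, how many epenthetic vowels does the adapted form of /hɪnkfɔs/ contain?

2

After substitution the input is /gɪnkfɔs/.
The unsyllabifiable consonants are /n/, /s/; each receives one epenthetic vowel.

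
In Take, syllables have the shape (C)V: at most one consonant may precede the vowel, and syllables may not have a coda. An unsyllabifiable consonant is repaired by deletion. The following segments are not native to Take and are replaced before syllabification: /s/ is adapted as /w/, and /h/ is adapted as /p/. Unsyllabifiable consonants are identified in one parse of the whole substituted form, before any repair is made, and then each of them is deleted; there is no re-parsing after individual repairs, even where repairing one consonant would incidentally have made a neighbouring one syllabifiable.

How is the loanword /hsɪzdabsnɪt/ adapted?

wɪdanɪ

Substitution: /h/ → /p/, /s/ → /w/, giving /pwɪzdabwnɪt/.
The consonants /p/, /z/, /b/, /w/, /t/ cannot be parsed into a legal (C)V syllable (no codas are permitted; onsets are limited to one consonant).
Deleting the stranded consonants removes /p/, /z/, /b/, /w/, /t/.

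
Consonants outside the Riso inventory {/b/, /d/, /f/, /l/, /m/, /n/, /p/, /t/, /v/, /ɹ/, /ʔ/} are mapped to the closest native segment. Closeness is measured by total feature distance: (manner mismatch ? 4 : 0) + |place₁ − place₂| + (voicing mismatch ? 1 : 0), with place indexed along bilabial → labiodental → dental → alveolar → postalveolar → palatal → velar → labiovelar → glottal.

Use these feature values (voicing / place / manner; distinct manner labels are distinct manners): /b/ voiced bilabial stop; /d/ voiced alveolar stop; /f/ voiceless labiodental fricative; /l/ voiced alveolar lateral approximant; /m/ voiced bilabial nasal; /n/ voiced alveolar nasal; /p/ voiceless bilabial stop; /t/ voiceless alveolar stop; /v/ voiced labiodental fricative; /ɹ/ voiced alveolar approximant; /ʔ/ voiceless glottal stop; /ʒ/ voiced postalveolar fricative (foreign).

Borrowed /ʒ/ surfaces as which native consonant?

v

/v/ is closest: same manner (fricative), place distance 3 (postalveolar→labiodental), same voicing; total 3. Next closest is /f/ at distance 4.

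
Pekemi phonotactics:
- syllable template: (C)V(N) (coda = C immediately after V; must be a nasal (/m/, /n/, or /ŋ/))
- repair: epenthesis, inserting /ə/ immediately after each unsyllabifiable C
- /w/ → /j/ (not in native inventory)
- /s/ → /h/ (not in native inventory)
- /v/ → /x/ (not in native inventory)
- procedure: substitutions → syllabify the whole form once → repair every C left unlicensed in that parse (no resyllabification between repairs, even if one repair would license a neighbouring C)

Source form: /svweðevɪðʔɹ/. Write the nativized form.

Substitution: /s/ → /h/, /v/ → /x/, /w/ → /j/, giving /hxjeðexɪðʔɹ/.
Syllabifying with onset maximization leaves /h/, /x/, /ð/, /ʔ/, /ɹ/ stranded (only a nasal (/m/, /n/, or /ŋ/) is licensed in coda position; onsets are limited to one consonant).
Each unlicensed consonant becomes the onset of a new syllable: /h/ → /hə/, /x/ → /xə/, /ð/ → /ðə/, /ʔ/ → /ʔə/, /ɹ/ → /ɹə/.

həxəjeðexɪðəʔəɹə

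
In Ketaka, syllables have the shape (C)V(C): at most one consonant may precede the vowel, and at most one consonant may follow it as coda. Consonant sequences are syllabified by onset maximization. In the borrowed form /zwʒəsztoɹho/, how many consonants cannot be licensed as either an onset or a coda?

3

The consonants /z/, /w/, /z/ cannot be parsed into a legal (C)V(C) syllable (at most one coda consonant is licensed; onsets are limited to one consonant).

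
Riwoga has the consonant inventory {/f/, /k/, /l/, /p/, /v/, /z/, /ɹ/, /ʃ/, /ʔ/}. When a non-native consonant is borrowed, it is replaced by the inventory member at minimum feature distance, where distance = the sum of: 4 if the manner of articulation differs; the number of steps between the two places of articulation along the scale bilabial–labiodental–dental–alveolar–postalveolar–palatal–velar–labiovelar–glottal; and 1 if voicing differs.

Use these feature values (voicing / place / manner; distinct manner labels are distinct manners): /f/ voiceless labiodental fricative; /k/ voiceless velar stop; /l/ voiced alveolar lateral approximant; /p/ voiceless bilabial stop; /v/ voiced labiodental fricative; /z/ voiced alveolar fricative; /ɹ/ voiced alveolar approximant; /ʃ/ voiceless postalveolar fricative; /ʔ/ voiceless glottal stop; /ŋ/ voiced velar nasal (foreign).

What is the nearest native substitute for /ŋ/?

/k/ is closest: manner differs (nasal→stop, +4), place distance 0 (velar→velar), voicing differs (+1); total 5. Next closest is /l/ at distance 7.

k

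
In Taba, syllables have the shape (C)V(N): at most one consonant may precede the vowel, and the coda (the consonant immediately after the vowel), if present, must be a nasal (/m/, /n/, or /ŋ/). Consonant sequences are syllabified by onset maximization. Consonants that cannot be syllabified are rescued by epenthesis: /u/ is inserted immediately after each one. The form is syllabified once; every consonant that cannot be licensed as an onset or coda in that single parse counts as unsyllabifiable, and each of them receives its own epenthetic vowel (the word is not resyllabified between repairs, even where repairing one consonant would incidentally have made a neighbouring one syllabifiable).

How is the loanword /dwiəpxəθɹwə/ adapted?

Under (C)V(N), the unsyllabifiable consonants are /d/, /p/, /θ/, /ɹ/ (only a nasal (/m/, /n/, or /ŋ/) is licensed in coda position; onsets are limited to one consonant).
Each unlicensed consonant becomes the onset of a new syllable: /d/ → /du/, /p/ → /pu/, /θ/ → /θu/, /ɹ/ → /ɹu/.

duwiəpuxəθuɹuwə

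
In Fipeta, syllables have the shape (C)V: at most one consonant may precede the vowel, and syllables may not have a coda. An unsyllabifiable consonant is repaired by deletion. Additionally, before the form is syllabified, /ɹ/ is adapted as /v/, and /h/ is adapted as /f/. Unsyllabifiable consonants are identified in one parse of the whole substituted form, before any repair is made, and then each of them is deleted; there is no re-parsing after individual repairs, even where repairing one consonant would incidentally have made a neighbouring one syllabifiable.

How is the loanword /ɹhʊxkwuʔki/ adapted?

Substitution: /ɹ/ → /v/, /h/ → /f/, giving /vfʊxkwuʔki/.
Syllabifying with onset maximization leaves /v/, /x/, /k/, /ʔ/ stranded (no codas are permitted; onsets are limited to one consonant).
Each unlicensed consonant is deleted: /v/, /x/, /k/, /ʔ/.

fʊwuki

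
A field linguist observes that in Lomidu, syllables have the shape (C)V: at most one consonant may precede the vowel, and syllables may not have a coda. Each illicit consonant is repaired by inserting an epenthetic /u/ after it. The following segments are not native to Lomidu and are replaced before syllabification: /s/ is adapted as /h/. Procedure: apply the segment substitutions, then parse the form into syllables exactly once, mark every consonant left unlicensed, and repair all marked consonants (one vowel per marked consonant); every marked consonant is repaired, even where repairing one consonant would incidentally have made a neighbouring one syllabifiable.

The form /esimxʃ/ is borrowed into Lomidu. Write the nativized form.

Substitution: /s/ → /h/, giving /ehimxʃ/.
Syllabifying with onset maximization leaves /m/, /x/, /ʃ/ stranded (no codas are permitted; onsets are limited to one consonant).
Inserting the epenthetic vowel yields /m/ → /mu/, /x/ → /xu/, /ʃ/ → /ʃu/.

ehimuxuʃu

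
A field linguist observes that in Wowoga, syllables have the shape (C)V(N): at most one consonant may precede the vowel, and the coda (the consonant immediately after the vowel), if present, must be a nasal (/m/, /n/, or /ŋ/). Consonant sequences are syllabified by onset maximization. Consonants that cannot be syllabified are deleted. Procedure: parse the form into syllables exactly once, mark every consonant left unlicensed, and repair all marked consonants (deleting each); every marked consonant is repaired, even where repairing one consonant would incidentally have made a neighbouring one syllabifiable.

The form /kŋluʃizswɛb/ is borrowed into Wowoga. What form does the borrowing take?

luʃiwɛ

Under (C)V(N), the unsyllabifiable consonants are /k/, /ŋ/, /z/, /s/, /b/ (only a nasal (/m/, /n/, or /ŋ/) is licensed in coda position; onsets are limited to one consonant).
Deletion applies to /k/, /ŋ/, /z/, /s/, /b/.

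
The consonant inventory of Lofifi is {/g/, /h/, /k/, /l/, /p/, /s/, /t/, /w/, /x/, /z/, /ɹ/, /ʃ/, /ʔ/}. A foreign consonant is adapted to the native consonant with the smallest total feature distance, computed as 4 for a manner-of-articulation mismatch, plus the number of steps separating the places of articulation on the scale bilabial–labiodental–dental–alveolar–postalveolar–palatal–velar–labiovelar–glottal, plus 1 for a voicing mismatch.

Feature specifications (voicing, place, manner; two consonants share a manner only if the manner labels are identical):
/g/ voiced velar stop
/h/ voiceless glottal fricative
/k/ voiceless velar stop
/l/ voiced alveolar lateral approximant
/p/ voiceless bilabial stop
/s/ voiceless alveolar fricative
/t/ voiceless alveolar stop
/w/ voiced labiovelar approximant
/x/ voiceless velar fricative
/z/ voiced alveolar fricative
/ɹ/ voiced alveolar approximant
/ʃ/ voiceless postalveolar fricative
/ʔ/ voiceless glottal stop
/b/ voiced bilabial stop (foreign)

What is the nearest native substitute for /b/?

p

/p/ is closest: same manner (stop), place distance 0 (bilabial→bilabial), voicing differs (+1); total 1. Next closest is /t/ at distance 4.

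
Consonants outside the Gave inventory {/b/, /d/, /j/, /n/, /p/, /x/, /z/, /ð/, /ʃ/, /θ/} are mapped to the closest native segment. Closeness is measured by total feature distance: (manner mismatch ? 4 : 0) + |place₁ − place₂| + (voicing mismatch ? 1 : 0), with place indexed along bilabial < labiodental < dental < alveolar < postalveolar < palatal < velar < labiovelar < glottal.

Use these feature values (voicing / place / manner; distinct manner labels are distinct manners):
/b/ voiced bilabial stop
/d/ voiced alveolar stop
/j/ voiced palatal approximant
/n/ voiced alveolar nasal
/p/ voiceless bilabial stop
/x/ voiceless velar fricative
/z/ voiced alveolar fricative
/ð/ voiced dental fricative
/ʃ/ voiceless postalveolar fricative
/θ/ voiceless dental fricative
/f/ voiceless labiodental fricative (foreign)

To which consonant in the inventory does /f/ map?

/θ/ is closest: same manner (fricative), place distance 1 (labiodental→dental), same voicing; total 1. Next closest is /ð/ at distance 2.

θ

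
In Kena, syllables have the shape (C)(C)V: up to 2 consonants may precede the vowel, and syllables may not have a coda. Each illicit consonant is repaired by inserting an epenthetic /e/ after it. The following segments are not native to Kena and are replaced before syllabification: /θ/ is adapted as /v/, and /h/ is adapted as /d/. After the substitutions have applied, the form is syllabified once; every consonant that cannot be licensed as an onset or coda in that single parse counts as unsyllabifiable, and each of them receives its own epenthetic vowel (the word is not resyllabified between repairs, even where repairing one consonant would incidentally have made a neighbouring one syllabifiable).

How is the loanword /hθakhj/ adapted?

dvakedeje

Substitution: /h/ → /d/, /θ/ → /v/, giving /dvakdj/.
Under (C)(C)V, the unsyllabifiable consonants are /k/, /d/, /j/ (no codas are permitted; onsets may contain at most 2 consonants).
Each unlicensed consonant becomes the onset of a new syllable: /k/ → /ke/, /d/ → /de/, /j/ → /je/.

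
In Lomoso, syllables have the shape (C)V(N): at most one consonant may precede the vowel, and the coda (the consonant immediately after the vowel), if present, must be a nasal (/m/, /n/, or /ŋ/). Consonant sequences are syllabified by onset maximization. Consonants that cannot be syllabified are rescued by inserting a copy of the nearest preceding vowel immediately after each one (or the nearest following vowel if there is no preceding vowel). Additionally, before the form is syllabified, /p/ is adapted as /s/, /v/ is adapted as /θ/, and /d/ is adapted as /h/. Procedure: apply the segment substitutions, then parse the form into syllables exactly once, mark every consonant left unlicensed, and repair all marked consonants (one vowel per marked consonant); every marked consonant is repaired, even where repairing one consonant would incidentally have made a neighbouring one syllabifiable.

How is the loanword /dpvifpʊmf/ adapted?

hisiθifisʊmfʊ

Substitution: /d/ → /h/, /p/ → /s/, /v/ → /θ/, giving /hsθifsʊmf/.
The consonants /h/, /s/, /f/, /f/ cannot be parsed into a legal (C)V(N) syllable (only a nasal (/m/, /n/, or /ŋ/) is licensed in coda position; onsets are limited to one consonant).
Epenthesis after each stranded consonant: /h/ → /hi/, /s/ → /si/, /f/ → /fi/, /f/ → /fʊ/.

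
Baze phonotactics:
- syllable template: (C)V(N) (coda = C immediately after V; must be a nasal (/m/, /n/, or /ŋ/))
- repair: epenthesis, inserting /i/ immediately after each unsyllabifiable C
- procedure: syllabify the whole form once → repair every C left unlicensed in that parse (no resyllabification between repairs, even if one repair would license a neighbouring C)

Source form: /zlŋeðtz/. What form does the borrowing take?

ziliŋeðitizi

The consonants /z/, /l/, /ð/, /t/, /z/ cannot be parsed into a legal (C)V(N) syllable (only a nasal (/m/, /n/, or /ŋ/) is licensed in coda position; onsets are limited to one consonant).
Epenthesis after each stranded consonant: /z/ → /zi/, /l/ → /li/, /ð/ → /ði/, /t/ → /ti/, /z/ → /zi/.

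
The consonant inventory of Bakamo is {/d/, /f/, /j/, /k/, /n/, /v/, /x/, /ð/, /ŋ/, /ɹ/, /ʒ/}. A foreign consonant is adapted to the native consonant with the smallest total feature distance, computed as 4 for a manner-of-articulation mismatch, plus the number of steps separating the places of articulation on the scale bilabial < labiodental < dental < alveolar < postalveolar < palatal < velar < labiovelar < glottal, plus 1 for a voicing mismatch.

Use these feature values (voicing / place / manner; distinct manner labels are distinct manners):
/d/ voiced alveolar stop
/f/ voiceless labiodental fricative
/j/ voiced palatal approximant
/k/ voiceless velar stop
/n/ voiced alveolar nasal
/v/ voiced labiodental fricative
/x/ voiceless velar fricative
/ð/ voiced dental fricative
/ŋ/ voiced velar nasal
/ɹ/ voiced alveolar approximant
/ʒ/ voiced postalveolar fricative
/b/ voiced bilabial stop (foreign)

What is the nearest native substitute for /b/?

d

/d/ is closest: same manner (stop), place distance 3 (bilabial→alveolar), same voicing; total 3. Next closest is /v/ at distance 5.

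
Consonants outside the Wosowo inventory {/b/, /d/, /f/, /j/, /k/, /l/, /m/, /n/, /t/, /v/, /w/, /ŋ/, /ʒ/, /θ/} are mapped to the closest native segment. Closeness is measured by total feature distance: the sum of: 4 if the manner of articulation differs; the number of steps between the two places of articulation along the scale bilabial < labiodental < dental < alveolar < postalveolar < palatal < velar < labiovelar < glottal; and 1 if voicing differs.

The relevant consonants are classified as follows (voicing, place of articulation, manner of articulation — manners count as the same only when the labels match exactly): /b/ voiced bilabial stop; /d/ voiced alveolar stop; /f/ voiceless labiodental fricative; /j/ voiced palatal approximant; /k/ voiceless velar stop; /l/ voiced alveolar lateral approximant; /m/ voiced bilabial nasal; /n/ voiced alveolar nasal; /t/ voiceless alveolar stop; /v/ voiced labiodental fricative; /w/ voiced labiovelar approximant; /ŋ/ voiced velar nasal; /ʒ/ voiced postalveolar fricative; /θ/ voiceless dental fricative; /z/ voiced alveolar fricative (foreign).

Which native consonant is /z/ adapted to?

/ʒ/ is closest: same manner (fricative), place distance 1 (alveolar→postalveolar), same voicing; total 1. Next closest is /v/ at distance 2.

ʒ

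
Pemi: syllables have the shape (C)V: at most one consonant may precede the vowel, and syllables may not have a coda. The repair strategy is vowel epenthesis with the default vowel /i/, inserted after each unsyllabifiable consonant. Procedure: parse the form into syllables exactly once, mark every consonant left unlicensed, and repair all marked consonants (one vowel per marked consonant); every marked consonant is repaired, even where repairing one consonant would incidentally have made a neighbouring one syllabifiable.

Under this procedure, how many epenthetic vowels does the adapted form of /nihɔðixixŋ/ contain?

The unsyllabifiable consonants are /x/, /ŋ/; each receives one epenthetic vowel.

2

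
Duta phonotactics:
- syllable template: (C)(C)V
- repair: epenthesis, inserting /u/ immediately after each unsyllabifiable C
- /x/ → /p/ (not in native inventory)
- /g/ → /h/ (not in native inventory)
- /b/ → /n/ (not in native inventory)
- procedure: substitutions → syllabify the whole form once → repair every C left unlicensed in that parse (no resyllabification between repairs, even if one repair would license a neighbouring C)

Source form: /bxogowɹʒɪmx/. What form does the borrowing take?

Substitution: /b/ → /n/, /x/ → /p/, /g/ → /h/, giving /npohowɹʒɪmp/.
Syllabifying with onset maximization leaves /w/, /m/, /p/ stranded (no codas are permitted; onsets may contain at most 2 consonants).
Epenthesis after each stranded consonant: /w/ → /wu/, /m/ → /mu/, /p/ → /pu/.

npohowuɹʒɪmupu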